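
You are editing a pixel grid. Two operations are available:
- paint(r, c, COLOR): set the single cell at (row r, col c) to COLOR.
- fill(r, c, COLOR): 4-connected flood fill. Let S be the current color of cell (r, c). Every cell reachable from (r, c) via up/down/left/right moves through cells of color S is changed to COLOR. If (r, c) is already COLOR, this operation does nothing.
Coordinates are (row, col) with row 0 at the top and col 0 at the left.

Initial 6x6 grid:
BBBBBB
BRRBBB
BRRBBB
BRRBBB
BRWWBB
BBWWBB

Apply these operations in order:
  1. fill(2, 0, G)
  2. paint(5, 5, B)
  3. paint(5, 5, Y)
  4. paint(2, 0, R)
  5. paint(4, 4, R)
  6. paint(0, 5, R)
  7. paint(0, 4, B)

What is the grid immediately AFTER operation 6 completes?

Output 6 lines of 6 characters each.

Answer: GGGGGR
GRRGGG
RRRGGG
GRRGGG
GRWWRG
GGWWGY

Derivation:
After op 1 fill(2,0,G) [25 cells changed]:
GGGGGG
GRRGGG
GRRGGG
GRRGGG
GRWWGG
GGWWGG
After op 2 paint(5,5,B):
GGGGGG
GRRGGG
GRRGGG
GRRGGG
GRWWGG
GGWWGB
After op 3 paint(5,5,Y):
GGGGGG
GRRGGG
GRRGGG
GRRGGG
GRWWGG
GGWWGY
After op 4 paint(2,0,R):
GGGGGG
GRRGGG
RRRGGG
GRRGGG
GRWWGG
GGWWGY
After op 5 paint(4,4,R):
GGGGGG
GRRGGG
RRRGGG
GRRGGG
GRWWRG
GGWWGY
After op 6 paint(0,5,R):
GGGGGR
GRRGGG
RRRGGG
GRRGGG
GRWWRG
GGWWGY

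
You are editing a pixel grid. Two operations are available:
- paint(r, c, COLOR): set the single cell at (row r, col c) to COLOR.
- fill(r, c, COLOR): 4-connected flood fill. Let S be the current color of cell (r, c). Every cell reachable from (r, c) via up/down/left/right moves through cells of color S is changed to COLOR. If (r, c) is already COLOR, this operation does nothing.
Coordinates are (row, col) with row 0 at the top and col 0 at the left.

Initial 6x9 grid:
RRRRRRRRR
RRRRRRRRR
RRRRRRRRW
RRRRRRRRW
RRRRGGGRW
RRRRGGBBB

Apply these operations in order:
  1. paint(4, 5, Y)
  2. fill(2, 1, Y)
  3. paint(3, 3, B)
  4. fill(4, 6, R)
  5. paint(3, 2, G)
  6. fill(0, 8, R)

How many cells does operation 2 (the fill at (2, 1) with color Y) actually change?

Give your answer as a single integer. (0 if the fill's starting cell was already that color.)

Answer: 43

Derivation:
After op 1 paint(4,5,Y):
RRRRRRRRR
RRRRRRRRR
RRRRRRRRW
RRRRRRRRW
RRRRGYGRW
RRRRGGBBB
After op 2 fill(2,1,Y) [43 cells changed]:
YYYYYYYYY
YYYYYYYYY
YYYYYYYYW
YYYYYYYYW
YYYYGYGYW
YYYYGGBBB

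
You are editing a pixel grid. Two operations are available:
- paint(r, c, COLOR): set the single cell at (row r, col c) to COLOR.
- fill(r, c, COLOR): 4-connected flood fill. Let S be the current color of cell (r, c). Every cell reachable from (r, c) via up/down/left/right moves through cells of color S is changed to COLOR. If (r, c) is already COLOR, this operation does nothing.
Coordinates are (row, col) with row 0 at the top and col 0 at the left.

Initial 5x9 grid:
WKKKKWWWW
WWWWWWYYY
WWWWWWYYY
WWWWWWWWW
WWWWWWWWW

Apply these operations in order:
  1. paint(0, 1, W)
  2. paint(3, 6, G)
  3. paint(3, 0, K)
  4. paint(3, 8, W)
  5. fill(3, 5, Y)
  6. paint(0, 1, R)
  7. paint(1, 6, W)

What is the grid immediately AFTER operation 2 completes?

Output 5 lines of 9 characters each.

After op 1 paint(0,1,W):
WWKKKWWWW
WWWWWWYYY
WWWWWWYYY
WWWWWWWWW
WWWWWWWWW
After op 2 paint(3,6,G):
WWKKKWWWW
WWWWWWYYY
WWWWWWYYY
WWWWWWGWW
WWWWWWWWW

Answer: WWKKKWWWW
WWWWWWYYY
WWWWWWYYY
WWWWWWGWW
WWWWWWWWW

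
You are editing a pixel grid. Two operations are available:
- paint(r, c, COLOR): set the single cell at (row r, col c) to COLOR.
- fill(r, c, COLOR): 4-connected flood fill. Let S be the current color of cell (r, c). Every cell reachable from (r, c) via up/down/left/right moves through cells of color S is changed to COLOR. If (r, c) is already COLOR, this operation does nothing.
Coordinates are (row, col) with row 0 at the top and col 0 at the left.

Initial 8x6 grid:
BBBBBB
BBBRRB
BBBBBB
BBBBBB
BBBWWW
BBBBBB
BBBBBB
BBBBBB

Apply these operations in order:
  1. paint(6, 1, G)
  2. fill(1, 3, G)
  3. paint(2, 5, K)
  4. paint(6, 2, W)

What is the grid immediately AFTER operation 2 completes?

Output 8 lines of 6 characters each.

Answer: BBBBBB
BBBGGB
BBBBBB
BBBBBB
BBBWWW
BBBBBB
BGBBBB
BBBBBB

Derivation:
After op 1 paint(6,1,G):
BBBBBB
BBBRRB
BBBBBB
BBBBBB
BBBWWW
BBBBBB
BGBBBB
BBBBBB
After op 2 fill(1,3,G) [2 cells changed]:
BBBBBB
BBBGGB
BBBBBB
BBBBBB
BBBWWW
BBBBBB
BGBBBB
BBBBBB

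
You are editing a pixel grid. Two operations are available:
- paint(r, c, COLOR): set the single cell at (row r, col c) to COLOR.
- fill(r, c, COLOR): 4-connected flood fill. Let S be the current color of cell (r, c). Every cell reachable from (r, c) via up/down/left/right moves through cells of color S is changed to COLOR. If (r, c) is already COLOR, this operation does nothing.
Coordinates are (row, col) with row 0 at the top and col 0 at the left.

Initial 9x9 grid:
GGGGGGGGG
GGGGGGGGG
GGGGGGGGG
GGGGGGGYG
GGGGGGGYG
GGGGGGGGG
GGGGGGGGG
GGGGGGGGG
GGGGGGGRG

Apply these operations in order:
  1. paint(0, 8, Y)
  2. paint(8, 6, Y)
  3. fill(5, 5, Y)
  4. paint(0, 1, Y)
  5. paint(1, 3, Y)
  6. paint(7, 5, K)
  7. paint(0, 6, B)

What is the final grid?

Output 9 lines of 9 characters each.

Answer: YYYYYYBYY
YYYYYYYYY
YYYYYYYYY
YYYYYYYYY
YYYYYYYYY
YYYYYYYYY
YYYYYYYYY
YYYYYKYYY
YYYYYYYRY

Derivation:
After op 1 paint(0,8,Y):
GGGGGGGGY
GGGGGGGGG
GGGGGGGGG
GGGGGGGYG
GGGGGGGYG
GGGGGGGGG
GGGGGGGGG
GGGGGGGGG
GGGGGGGRG
After op 2 paint(8,6,Y):
GGGGGGGGY
GGGGGGGGG
GGGGGGGGG
GGGGGGGYG
GGGGGGGYG
GGGGGGGGG
GGGGGGGGG
GGGGGGGGG
GGGGGGYRG
After op 3 fill(5,5,Y) [76 cells changed]:
YYYYYYYYY
YYYYYYYYY
YYYYYYYYY
YYYYYYYYY
YYYYYYYYY
YYYYYYYYY
YYYYYYYYY
YYYYYYYYY
YYYYYYYRY
After op 4 paint(0,1,Y):
YYYYYYYYY
YYYYYYYYY
YYYYYYYYY
YYYYYYYYY
YYYYYYYYY
YYYYYYYYY
YYYYYYYYY
YYYYYYYYY
YYYYYYYRY
After op 5 paint(1,3,Y):
YYYYYYYYY
YYYYYYYYY
YYYYYYYYY
YYYYYYYYY
YYYYYYYYY
YYYYYYYYY
YYYYYYYYY
YYYYYYYYY
YYYYYYYRY
After op 6 paint(7,5,K):
YYYYYYYYY
YYYYYYYYY
YYYYYYYYY
YYYYYYYYY
YYYYYYYYY
YYYYYYYYY
YYYYYYYYY
YYYYYKYYY
YYYYYYYRY
After op 7 paint(0,6,B):
YYYYYYBYY
YYYYYYYYY
YYYYYYYYY
YYYYYYYYY
YYYYYYYYY
YYYYYYYYY
YYYYYYYYY
YYYYYKYYY
YYYYYYYRY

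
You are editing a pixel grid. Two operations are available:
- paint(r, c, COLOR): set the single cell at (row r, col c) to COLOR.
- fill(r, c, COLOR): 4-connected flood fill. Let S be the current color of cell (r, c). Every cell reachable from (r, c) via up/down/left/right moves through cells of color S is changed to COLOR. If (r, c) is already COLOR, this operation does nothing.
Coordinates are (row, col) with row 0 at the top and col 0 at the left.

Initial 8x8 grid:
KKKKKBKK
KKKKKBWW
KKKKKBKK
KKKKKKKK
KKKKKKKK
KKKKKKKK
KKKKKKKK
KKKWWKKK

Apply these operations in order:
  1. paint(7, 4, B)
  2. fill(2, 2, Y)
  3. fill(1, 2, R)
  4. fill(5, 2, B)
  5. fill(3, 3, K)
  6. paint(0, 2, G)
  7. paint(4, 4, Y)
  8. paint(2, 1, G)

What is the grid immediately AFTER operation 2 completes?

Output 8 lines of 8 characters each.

After op 1 paint(7,4,B):
KKKKKBKK
KKKKKBWW
KKKKKBKK
KKKKKKKK
KKKKKKKK
KKKKKKKK
KKKKKKKK
KKKWBKKK
After op 2 fill(2,2,Y) [55 cells changed]:
YYYYYBKK
YYYYYBWW
YYYYYBYY
YYYYYYYY
YYYYYYYY
YYYYYYYY
YYYYYYYY
YYYWBYYY

Answer: YYYYYBKK
YYYYYBWW
YYYYYBYY
YYYYYYYY
YYYYYYYY
YYYYYYYY
YYYYYYYY
YYYWBYYY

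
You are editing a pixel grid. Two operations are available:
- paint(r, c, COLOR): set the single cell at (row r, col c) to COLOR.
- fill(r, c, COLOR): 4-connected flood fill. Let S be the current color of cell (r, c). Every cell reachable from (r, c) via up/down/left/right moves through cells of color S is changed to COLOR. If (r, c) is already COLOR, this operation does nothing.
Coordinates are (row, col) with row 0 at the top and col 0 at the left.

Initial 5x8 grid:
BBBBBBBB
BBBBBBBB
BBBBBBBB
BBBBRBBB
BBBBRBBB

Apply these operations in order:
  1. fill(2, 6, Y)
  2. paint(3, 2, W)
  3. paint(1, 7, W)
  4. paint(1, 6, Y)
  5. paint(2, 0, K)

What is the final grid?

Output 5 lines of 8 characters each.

Answer: YYYYYYYY
YYYYYYYW
KYYYYYYY
YYWYRYYY
YYYYRYYY

Derivation:
After op 1 fill(2,6,Y) [38 cells changed]:
YYYYYYYY
YYYYYYYY
YYYYYYYY
YYYYRYYY
YYYYRYYY
After op 2 paint(3,2,W):
YYYYYYYY
YYYYYYYY
YYYYYYYY
YYWYRYYY
YYYYRYYY
After op 3 paint(1,7,W):
YYYYYYYY
YYYYYYYW
YYYYYYYY
YYWYRYYY
YYYYRYYY
After op 4 paint(1,6,Y):
YYYYYYYY
YYYYYYYW
YYYYYYYY
YYWYRYYY
YYYYRYYY
After op 5 paint(2,0,K):
YYYYYYYY
YYYYYYYW
KYYYYYYY
YYWYRYYY
YYYYRYYY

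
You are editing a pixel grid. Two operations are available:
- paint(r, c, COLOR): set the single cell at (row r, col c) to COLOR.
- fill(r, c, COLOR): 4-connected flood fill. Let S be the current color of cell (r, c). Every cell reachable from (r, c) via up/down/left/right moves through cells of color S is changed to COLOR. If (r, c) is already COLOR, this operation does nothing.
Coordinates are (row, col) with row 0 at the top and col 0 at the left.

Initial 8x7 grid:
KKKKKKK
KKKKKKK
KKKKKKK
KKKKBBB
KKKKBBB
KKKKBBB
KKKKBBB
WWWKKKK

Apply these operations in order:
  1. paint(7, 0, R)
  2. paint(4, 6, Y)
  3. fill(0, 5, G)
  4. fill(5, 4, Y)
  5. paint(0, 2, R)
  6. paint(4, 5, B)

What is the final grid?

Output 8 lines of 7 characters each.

Answer: GGRGGGG
GGGGGGG
GGGGGGG
GGGGYYY
GGGGYBY
GGGGYYY
GGGGYYY
RWWGGGG

Derivation:
After op 1 paint(7,0,R):
KKKKKKK
KKKKKKK
KKKKKKK
KKKKBBB
KKKKBBB
KKKKBBB
KKKKBBB
RWWKKKK
After op 2 paint(4,6,Y):
KKKKKKK
KKKKKKK
KKKKKKK
KKKKBBB
KKKKBBY
KKKKBBB
KKKKBBB
RWWKKKK
After op 3 fill(0,5,G) [41 cells changed]:
GGGGGGG
GGGGGGG
GGGGGGG
GGGGBBB
GGGGBBY
GGGGBBB
GGGGBBB
RWWGGGG
After op 4 fill(5,4,Y) [11 cells changed]:
GGGGGGG
GGGGGGG
GGGGGGG
GGGGYYY
GGGGYYY
GGGGYYY
GGGGYYY
RWWGGGG
After op 5 paint(0,2,R):
GGRGGGG
GGGGGGG
GGGGGGG
GGGGYYY
GGGGYYY
GGGGYYY
GGGGYYY
RWWGGGG
After op 6 paint(4,5,B):
GGRGGGG
GGGGGGG
GGGGGGG
GGGGYYY
GGGGYBY
GGGGYYY
GGGGYYY
RWWGGGG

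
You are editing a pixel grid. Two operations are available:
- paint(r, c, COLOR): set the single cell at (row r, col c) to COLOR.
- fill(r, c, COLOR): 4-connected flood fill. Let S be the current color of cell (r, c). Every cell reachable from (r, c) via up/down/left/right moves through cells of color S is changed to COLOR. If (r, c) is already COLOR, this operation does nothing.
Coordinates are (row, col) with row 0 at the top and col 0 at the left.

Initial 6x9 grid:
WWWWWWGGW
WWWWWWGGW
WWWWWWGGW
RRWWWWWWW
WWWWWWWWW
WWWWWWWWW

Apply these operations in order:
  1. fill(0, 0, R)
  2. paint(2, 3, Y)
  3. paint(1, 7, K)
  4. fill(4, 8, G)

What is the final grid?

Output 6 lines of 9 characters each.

After op 1 fill(0,0,R) [46 cells changed]:
RRRRRRGGR
RRRRRRGGR
RRRRRRGGR
RRRRRRRRR
RRRRRRRRR
RRRRRRRRR
After op 2 paint(2,3,Y):
RRRRRRGGR
RRRRRRGGR
RRRYRRGGR
RRRRRRRRR
RRRRRRRRR
RRRRRRRRR
After op 3 paint(1,7,K):
RRRRRRGGR
RRRRRRGKR
RRRYRRGGR
RRRRRRRRR
RRRRRRRRR
RRRRRRRRR
After op 4 fill(4,8,G) [47 cells changed]:
GGGGGGGGG
GGGGGGGKG
GGGYGGGGG
GGGGGGGGG
GGGGGGGGG
GGGGGGGGG

Answer: GGGGGGGGG
GGGGGGGKG
GGGYGGGGG
GGGGGGGGG
GGGGGGGGG
GGGGGGGGG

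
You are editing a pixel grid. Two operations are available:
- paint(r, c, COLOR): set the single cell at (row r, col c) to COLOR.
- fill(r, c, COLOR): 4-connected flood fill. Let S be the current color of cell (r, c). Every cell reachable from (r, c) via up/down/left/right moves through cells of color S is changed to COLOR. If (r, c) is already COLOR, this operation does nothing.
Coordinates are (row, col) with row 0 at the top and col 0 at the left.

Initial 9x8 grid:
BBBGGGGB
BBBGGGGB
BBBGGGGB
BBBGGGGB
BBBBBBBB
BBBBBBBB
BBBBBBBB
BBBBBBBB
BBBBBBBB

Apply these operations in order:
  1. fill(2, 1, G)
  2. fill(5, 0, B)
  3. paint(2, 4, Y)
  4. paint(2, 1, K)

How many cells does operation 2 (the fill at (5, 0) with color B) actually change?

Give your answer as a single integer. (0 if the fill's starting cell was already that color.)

After op 1 fill(2,1,G) [56 cells changed]:
GGGGGGGG
GGGGGGGG
GGGGGGGG
GGGGGGGG
GGGGGGGG
GGGGGGGG
GGGGGGGG
GGGGGGGG
GGGGGGGG
After op 2 fill(5,0,B) [72 cells changed]:
BBBBBBBB
BBBBBBBB
BBBBBBBB
BBBBBBBB
BBBBBBBB
BBBBBBBB
BBBBBBBB
BBBBBBBB
BBBBBBBB

Answer: 72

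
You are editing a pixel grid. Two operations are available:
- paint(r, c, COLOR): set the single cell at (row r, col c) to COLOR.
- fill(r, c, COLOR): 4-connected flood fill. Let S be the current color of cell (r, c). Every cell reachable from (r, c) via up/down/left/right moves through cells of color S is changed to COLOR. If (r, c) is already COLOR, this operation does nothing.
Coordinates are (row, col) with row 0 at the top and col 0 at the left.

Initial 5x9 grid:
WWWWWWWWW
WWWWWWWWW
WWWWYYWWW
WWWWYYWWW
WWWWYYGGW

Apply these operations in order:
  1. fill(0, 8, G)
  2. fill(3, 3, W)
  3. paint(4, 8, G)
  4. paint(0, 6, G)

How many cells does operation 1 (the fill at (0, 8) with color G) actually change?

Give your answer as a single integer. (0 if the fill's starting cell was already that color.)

Answer: 37

Derivation:
After op 1 fill(0,8,G) [37 cells changed]:
GGGGGGGGG
GGGGGGGGG
GGGGYYGGG
GGGGYYGGG
GGGGYYGGG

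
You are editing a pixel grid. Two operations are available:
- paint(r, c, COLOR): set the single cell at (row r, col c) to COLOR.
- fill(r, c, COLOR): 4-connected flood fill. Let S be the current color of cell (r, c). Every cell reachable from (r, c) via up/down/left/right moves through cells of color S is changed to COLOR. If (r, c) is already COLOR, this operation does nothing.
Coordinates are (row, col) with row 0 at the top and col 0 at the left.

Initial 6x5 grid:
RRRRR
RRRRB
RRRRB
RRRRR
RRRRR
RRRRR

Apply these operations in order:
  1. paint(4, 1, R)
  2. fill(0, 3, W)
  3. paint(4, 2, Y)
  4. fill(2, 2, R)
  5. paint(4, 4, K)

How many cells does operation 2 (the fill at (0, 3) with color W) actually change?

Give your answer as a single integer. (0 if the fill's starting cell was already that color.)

After op 1 paint(4,1,R):
RRRRR
RRRRB
RRRRB
RRRRR
RRRRR
RRRRR
After op 2 fill(0,3,W) [28 cells changed]:
WWWWW
WWWWB
WWWWB
WWWWW
WWWWW
WWWWW

Answer: 28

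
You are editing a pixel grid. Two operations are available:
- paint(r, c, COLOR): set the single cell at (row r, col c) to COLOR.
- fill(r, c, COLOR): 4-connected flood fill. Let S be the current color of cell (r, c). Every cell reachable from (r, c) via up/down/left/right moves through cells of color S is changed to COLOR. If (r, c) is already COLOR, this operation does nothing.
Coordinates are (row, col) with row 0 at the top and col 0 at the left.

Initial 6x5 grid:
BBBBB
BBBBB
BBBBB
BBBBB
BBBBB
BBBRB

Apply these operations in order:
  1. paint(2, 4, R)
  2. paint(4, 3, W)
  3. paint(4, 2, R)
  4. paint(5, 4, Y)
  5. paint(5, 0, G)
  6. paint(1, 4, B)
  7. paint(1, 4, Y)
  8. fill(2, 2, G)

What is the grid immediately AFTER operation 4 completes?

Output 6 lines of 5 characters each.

Answer: BBBBB
BBBBB
BBBBR
BBBBB
BBRWB
BBBRY

Derivation:
After op 1 paint(2,4,R):
BBBBB
BBBBB
BBBBR
BBBBB
BBBBB
BBBRB
After op 2 paint(4,3,W):
BBBBB
BBBBB
BBBBR
BBBBB
BBBWB
BBBRB
After op 3 paint(4,2,R):
BBBBB
BBBBB
BBBBR
BBBBB
BBRWB
BBBRB
After op 4 paint(5,4,Y):
BBBBB
BBBBB
BBBBR
BBBBB
BBRWB
BBBRY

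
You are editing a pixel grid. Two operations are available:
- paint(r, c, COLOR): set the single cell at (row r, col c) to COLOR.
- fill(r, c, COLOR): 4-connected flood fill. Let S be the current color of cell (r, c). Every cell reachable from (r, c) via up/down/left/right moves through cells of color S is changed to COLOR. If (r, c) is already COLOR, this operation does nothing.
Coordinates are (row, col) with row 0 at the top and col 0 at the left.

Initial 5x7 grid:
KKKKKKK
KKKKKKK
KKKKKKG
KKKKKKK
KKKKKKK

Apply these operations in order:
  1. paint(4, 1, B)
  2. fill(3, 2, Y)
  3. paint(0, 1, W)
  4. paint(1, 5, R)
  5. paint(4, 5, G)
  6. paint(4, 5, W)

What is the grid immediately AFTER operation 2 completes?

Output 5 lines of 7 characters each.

Answer: YYYYYYY
YYYYYYY
YYYYYYG
YYYYYYY
YBYYYYY

Derivation:
After op 1 paint(4,1,B):
KKKKKKK
KKKKKKK
KKKKKKG
KKKKKKK
KBKKKKK
After op 2 fill(3,2,Y) [33 cells changed]:
YYYYYYY
YYYYYYY
YYYYYYG
YYYYYYY
YBYYYYY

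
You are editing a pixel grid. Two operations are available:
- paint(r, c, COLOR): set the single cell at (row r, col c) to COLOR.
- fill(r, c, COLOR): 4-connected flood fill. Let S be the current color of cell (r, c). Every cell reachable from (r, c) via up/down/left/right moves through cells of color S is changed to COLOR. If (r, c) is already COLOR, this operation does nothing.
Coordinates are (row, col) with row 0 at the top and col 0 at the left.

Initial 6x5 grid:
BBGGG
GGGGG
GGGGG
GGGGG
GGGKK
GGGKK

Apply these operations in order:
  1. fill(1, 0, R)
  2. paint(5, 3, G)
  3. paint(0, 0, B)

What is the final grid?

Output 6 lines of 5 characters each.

After op 1 fill(1,0,R) [24 cells changed]:
BBRRR
RRRRR
RRRRR
RRRRR
RRRKK
RRRKK
After op 2 paint(5,3,G):
BBRRR
RRRRR
RRRRR
RRRRR
RRRKK
RRRGK
After op 3 paint(0,0,B):
BBRRR
RRRRR
RRRRR
RRRRR
RRRKK
RRRGK

Answer: BBRRR
RRRRR
RRRRR
RRRRR
RRRKK
RRRGK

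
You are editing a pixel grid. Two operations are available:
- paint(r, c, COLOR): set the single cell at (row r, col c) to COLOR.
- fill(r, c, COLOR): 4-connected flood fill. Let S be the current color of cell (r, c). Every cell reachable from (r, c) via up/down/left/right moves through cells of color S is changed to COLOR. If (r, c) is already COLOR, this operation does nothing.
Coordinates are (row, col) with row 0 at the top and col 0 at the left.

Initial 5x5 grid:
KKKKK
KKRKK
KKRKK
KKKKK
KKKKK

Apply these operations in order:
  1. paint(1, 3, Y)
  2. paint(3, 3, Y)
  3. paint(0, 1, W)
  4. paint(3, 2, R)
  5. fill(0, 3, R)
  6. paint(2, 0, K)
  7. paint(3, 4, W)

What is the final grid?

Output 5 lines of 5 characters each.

Answer: RWRRR
RRRYR
KRRRR
RRRYW
RRRRR

Derivation:
After op 1 paint(1,3,Y):
KKKKK
KKRYK
KKRKK
KKKKK
KKKKK
After op 2 paint(3,3,Y):
KKKKK
KKRYK
KKRKK
KKKYK
KKKKK
After op 3 paint(0,1,W):
KWKKK
KKRYK
KKRKK
KKKYK
KKKKK
After op 4 paint(3,2,R):
KWKKK
KKRYK
KKRKK
KKRYK
KKKKK
After op 5 fill(0,3,R) [19 cells changed]:
RWRRR
RRRYR
RRRRR
RRRYR
RRRRR
After op 6 paint(2,0,K):
RWRRR
RRRYR
KRRRR
RRRYR
RRRRR
After op 7 paint(3,4,W):
RWRRR
RRRYR
KRRRR
RRRYW
RRRRR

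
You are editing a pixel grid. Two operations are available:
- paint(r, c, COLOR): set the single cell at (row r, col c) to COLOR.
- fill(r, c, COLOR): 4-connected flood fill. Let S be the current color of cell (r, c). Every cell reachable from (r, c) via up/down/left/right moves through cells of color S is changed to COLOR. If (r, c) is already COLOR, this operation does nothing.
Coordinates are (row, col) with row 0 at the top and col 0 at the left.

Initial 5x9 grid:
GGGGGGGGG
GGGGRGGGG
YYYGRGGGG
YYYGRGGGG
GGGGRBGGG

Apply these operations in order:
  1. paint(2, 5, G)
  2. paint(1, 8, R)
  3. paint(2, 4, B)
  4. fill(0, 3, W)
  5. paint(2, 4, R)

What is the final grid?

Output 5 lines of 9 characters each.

After op 1 paint(2,5,G):
GGGGGGGGG
GGGGRGGGG
YYYGRGGGG
YYYGRGGGG
GGGGRBGGG
After op 2 paint(1,8,R):
GGGGGGGGG
GGGGRGGGR
YYYGRGGGG
YYYGRGGGG
GGGGRBGGG
After op 3 paint(2,4,B):
GGGGGGGGG
GGGGRGGGR
YYYGBGGGG
YYYGRGGGG
GGGGRBGGG
After op 4 fill(0,3,W) [33 cells changed]:
WWWWWWWWW
WWWWRWWWR
YYYWBWWWW
YYYWRWWWW
WWWWRBWWW
After op 5 paint(2,4,R):
WWWWWWWWW
WWWWRWWWR
YYYWRWWWW
YYYWRWWWW
WWWWRBWWW

Answer: WWWWWWWWW
WWWWRWWWR
YYYWRWWWW
YYYWRWWWW
WWWWRBWWW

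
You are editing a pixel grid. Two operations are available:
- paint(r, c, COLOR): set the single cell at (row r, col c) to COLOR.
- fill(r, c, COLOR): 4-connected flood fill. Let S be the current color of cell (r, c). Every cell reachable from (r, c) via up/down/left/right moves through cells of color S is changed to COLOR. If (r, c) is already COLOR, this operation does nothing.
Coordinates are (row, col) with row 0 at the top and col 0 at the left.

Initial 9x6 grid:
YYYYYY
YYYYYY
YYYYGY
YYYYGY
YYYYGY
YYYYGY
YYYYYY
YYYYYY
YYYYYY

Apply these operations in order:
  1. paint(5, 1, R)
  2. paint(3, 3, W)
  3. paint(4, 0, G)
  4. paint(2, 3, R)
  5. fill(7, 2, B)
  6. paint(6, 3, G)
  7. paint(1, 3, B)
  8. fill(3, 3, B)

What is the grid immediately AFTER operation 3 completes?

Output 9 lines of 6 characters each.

After op 1 paint(5,1,R):
YYYYYY
YYYYYY
YYYYGY
YYYYGY
YYYYGY
YRYYGY
YYYYYY
YYYYYY
YYYYYY
After op 2 paint(3,3,W):
YYYYYY
YYYYYY
YYYYGY
YYYWGY
YYYYGY
YRYYGY
YYYYYY
YYYYYY
YYYYYY
After op 3 paint(4,0,G):
YYYYYY
YYYYYY
YYYYGY
YYYWGY
GYYYGY
YRYYGY
YYYYYY
YYYYYY
YYYYYY

Answer: YYYYYY
YYYYYY
YYYYGY
YYYWGY
GYYYGY
YRYYGY
YYYYYY
YYYYYY
YYYYYY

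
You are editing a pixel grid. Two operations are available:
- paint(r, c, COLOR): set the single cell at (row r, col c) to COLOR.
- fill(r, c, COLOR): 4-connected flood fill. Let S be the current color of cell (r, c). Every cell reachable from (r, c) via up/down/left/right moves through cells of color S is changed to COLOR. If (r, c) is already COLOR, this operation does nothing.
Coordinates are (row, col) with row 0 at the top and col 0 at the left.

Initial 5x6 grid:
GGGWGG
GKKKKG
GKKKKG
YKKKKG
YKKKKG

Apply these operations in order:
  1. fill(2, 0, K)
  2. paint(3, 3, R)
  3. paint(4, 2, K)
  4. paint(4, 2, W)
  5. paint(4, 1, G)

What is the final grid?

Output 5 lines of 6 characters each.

Answer: KKKWGG
KKKKKG
KKKKKG
YKKRKG
YGWKKG

Derivation:
After op 1 fill(2,0,K) [5 cells changed]:
KKKWGG
KKKKKG
KKKKKG
YKKKKG
YKKKKG
After op 2 paint(3,3,R):
KKKWGG
KKKKKG
KKKKKG
YKKRKG
YKKKKG
After op 3 paint(4,2,K):
KKKWGG
KKKKKG
KKKKKG
YKKRKG
YKKKKG
After op 4 paint(4,2,W):
KKKWGG
KKKKKG
KKKKKG
YKKRKG
YKWKKG
After op 5 paint(4,1,G):
KKKWGG
KKKKKG
KKKKKG
YKKRKG
YGWKKG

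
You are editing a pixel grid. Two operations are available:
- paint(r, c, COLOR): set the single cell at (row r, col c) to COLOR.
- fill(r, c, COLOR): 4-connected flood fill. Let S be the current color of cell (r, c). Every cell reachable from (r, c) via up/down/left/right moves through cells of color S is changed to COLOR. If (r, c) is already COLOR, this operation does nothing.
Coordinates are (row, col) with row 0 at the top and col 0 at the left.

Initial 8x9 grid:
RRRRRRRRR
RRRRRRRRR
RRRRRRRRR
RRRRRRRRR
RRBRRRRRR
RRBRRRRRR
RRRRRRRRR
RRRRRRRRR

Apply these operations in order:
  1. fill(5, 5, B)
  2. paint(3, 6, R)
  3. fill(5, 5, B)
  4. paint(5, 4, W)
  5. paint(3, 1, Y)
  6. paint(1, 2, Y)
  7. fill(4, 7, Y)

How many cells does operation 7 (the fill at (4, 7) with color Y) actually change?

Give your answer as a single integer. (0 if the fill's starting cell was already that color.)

Answer: 68

Derivation:
After op 1 fill(5,5,B) [70 cells changed]:
BBBBBBBBB
BBBBBBBBB
BBBBBBBBB
BBBBBBBBB
BBBBBBBBB
BBBBBBBBB
BBBBBBBBB
BBBBBBBBB
After op 2 paint(3,6,R):
BBBBBBBBB
BBBBBBBBB
BBBBBBBBB
BBBBBBRBB
BBBBBBBBB
BBBBBBBBB
BBBBBBBBB
BBBBBBBBB
After op 3 fill(5,5,B) [0 cells changed]:
BBBBBBBBB
BBBBBBBBB
BBBBBBBBB
BBBBBBRBB
BBBBBBBBB
BBBBBBBBB
BBBBBBBBB
BBBBBBBBB
After op 4 paint(5,4,W):
BBBBBBBBB
BBBBBBBBB
BBBBBBBBB
BBBBBBRBB
BBBBBBBBB
BBBBWBBBB
BBBBBBBBB
BBBBBBBBB
After op 5 paint(3,1,Y):
BBBBBBBBB
BBBBBBBBB
BBBBBBBBB
BYBBBBRBB
BBBBBBBBB
BBBBWBBBB
BBBBBBBBB
BBBBBBBBB
After op 6 paint(1,2,Y):
BBBBBBBBB
BBYBBBBBB
BBBBBBBBB
BYBBBBRBB
BBBBBBBBB
BBBBWBBBB
BBBBBBBBB
BBBBBBBBB
After op 7 fill(4,7,Y) [68 cells changed]:
YYYYYYYYY
YYYYYYYYY
YYYYYYYYY
YYYYYYRYY
YYYYYYYYY
YYYYWYYYY
YYYYYYYYY
YYYYYYYYY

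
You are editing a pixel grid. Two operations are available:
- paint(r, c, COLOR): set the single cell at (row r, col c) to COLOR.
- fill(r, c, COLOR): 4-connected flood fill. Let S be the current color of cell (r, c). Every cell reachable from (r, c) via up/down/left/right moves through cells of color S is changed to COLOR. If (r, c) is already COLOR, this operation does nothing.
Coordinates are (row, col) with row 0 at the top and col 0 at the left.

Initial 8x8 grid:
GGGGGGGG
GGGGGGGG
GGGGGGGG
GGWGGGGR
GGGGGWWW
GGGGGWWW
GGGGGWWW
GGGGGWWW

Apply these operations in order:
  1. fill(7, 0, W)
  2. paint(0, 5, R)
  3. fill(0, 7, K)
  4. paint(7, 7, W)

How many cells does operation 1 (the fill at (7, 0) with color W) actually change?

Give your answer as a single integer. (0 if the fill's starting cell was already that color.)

Answer: 50

Derivation:
After op 1 fill(7,0,W) [50 cells changed]:
WWWWWWWW
WWWWWWWW
WWWWWWWW
WWWWWWWR
WWWWWWWW
WWWWWWWW
WWWWWWWW
WWWWWWWW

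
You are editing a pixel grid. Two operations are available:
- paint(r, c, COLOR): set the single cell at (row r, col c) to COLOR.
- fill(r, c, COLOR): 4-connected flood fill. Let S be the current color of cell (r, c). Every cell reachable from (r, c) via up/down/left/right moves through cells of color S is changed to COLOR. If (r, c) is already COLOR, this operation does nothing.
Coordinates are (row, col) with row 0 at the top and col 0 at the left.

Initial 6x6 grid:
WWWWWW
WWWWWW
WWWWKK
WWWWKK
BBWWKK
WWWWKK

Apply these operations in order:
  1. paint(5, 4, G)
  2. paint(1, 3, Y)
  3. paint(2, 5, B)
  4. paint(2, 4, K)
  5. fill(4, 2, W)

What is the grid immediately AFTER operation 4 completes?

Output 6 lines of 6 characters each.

After op 1 paint(5,4,G):
WWWWWW
WWWWWW
WWWWKK
WWWWKK
BBWWKK
WWWWGK
After op 2 paint(1,3,Y):
WWWWWW
WWWYWW
WWWWKK
WWWWKK
BBWWKK
WWWWGK
After op 3 paint(2,5,B):
WWWWWW
WWWYWW
WWWWKB
WWWWKK
BBWWKK
WWWWGK
After op 4 paint(2,4,K):
WWWWWW
WWWYWW
WWWWKB
WWWWKK
BBWWKK
WWWWGK

Answer: WWWWWW
WWWYWW
WWWWKB
WWWWKK
BBWWKK
WWWWGK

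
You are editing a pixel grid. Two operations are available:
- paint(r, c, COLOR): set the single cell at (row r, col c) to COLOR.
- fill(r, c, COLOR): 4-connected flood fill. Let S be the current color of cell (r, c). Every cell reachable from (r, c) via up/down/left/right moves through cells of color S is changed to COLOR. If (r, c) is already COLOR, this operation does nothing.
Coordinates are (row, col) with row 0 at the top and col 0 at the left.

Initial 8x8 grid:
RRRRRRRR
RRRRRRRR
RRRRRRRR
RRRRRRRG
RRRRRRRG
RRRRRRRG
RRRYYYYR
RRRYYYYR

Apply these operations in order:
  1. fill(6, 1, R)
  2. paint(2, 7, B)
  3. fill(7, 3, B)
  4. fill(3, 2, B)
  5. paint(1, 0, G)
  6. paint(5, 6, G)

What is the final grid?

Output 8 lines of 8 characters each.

Answer: BBBBBBBB
GBBBBBBB
BBBBBBBB
BBBBBBBG
BBBBBBBG
BBBBBBGG
BBBBBBBR
BBBBBBBR

Derivation:
After op 1 fill(6,1,R) [0 cells changed]:
RRRRRRRR
RRRRRRRR
RRRRRRRR
RRRRRRRG
RRRRRRRG
RRRRRRRG
RRRYYYYR
RRRYYYYR
After op 2 paint(2,7,B):
RRRRRRRR
RRRRRRRR
RRRRRRRB
RRRRRRRG
RRRRRRRG
RRRRRRRG
RRRYYYYR
RRRYYYYR
After op 3 fill(7,3,B) [8 cells changed]:
RRRRRRRR
RRRRRRRR
RRRRRRRB
RRRRRRRG
RRRRRRRG
RRRRRRRG
RRRBBBBR
RRRBBBBR
After op 4 fill(3,2,B) [50 cells changed]:
BBBBBBBB
BBBBBBBB
BBBBBBBB
BBBBBBBG
BBBBBBBG
BBBBBBBG
BBBBBBBR
BBBBBBBR
After op 5 paint(1,0,G):
BBBBBBBB
GBBBBBBB
BBBBBBBB
BBBBBBBG
BBBBBBBG
BBBBBBBG
BBBBBBBR
BBBBBBBR
After op 6 paint(5,6,G):
BBBBBBBB
GBBBBBBB
BBBBBBBB
BBBBBBBG
BBBBBBBG
BBBBBBGG
BBBBBBBR
BBBBBBBR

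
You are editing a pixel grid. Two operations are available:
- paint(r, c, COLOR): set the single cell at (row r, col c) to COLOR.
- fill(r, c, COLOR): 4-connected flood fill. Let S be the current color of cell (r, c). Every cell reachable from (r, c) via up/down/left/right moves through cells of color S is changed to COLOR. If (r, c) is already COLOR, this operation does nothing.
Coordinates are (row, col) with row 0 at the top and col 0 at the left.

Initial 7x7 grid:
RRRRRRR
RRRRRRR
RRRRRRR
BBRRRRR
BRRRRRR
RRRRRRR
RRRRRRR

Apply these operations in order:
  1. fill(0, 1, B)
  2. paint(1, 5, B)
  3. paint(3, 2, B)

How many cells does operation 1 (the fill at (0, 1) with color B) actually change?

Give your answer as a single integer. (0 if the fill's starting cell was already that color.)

After op 1 fill(0,1,B) [46 cells changed]:
BBBBBBB
BBBBBBB
BBBBBBB
BBBBBBB
BBBBBBB
BBBBBBB
BBBBBBB

Answer: 46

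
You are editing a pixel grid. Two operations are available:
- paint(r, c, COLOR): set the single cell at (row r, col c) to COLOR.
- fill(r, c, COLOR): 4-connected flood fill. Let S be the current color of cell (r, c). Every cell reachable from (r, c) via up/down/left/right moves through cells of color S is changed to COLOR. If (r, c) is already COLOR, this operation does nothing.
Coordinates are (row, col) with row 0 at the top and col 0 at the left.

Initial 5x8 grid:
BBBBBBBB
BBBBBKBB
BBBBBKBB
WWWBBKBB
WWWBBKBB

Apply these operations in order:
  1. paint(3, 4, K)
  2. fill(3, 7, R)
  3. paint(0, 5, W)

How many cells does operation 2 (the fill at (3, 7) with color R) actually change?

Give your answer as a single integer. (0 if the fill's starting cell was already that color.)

After op 1 paint(3,4,K):
BBBBBBBB
BBBBBKBB
BBBBBKBB
WWWBKKBB
WWWBBKBB
After op 2 fill(3,7,R) [29 cells changed]:
RRRRRRRR
RRRRRKRR
RRRRRKRR
WWWRKKRR
WWWRRKRR

Answer: 29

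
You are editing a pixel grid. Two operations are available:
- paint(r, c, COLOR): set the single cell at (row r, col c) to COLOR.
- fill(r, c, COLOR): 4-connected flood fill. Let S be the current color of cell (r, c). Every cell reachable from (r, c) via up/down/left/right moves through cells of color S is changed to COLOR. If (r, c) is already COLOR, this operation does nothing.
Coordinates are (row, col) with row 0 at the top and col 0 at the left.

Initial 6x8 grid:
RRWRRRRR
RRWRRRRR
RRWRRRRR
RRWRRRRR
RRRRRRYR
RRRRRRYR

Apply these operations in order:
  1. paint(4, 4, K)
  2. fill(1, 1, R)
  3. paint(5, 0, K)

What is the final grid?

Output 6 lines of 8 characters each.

Answer: RRWRRRRR
RRWRRRRR
RRWRRRRR
RRWRRRRR
RRRRKRYR
KRRRRRYR

Derivation:
After op 1 paint(4,4,K):
RRWRRRRR
RRWRRRRR
RRWRRRRR
RRWRRRRR
RRRRKRYR
RRRRRRYR
After op 2 fill(1,1,R) [0 cells changed]:
RRWRRRRR
RRWRRRRR
RRWRRRRR
RRWRRRRR
RRRRKRYR
RRRRRRYR
After op 3 paint(5,0,K):
RRWRRRRR
RRWRRRRR
RRWRRRRR
RRWRRRRR
RRRRKRYR
KRRRRRYR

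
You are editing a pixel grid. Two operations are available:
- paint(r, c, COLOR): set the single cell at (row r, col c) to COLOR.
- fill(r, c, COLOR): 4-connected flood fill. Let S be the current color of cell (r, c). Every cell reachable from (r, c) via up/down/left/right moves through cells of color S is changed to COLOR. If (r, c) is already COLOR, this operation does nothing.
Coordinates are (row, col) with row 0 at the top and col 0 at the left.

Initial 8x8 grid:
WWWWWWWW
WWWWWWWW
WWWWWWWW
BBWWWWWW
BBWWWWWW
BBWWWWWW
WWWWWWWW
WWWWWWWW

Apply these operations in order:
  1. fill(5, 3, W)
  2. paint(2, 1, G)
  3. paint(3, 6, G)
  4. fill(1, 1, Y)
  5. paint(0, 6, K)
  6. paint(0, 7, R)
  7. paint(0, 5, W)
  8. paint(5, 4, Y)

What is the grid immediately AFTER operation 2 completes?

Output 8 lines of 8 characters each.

Answer: WWWWWWWW
WWWWWWWW
WGWWWWWW
BBWWWWWW
BBWWWWWW
BBWWWWWW
WWWWWWWW
WWWWWWWW

Derivation:
After op 1 fill(5,3,W) [0 cells changed]:
WWWWWWWW
WWWWWWWW
WWWWWWWW
BBWWWWWW
BBWWWWWW
BBWWWWWW
WWWWWWWW
WWWWWWWW
After op 2 paint(2,1,G):
WWWWWWWW
WWWWWWWW
WGWWWWWW
BBWWWWWW
BBWWWWWW
BBWWWWWW
WWWWWWWW
WWWWWWWW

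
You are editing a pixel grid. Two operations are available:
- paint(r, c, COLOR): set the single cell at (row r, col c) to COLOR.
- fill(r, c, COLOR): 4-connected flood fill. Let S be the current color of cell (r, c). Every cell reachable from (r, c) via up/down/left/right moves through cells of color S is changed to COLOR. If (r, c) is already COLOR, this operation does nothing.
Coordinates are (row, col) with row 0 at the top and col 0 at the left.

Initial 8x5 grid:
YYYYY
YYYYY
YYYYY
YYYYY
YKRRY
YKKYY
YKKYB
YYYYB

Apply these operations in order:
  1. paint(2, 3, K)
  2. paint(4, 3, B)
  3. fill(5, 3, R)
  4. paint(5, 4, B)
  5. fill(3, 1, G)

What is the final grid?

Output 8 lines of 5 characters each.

Answer: GGGGG
GGGGG
GGGKG
GGGGG
GKGBG
GKKGB
GKKGB
GGGGB

Derivation:
After op 1 paint(2,3,K):
YYYYY
YYYYY
YYYKY
YYYYY
YKRRY
YKKYY
YKKYB
YYYYB
After op 2 paint(4,3,B):
YYYYY
YYYYY
YYYKY
YYYYY
YKRBY
YKKYY
YKKYB
YYYYB
After op 3 fill(5,3,R) [30 cells changed]:
RRRRR
RRRRR
RRRKR
RRRRR
RKRBR
RKKRR
RKKRB
RRRRB
After op 4 paint(5,4,B):
RRRRR
RRRRR
RRRKR
RRRRR
RKRBR
RKKRB
RKKRB
RRRRB
After op 5 fill(3,1,G) [30 cells changed]:
GGGGG
GGGGG
GGGKG
GGGGG
GKGBG
GKKGB
GKKGB
GGGGB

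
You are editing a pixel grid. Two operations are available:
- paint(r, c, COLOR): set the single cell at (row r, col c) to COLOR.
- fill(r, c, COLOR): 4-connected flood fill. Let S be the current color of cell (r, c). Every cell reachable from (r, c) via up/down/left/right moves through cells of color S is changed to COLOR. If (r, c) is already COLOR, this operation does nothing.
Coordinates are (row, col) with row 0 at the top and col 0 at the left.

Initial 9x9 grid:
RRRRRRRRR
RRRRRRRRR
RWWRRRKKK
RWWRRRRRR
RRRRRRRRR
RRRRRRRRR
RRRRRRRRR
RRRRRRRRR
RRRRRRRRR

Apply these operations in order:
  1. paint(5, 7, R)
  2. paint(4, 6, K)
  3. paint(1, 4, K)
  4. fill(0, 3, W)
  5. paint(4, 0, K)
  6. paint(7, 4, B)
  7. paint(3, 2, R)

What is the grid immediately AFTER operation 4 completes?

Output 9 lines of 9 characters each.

After op 1 paint(5,7,R):
RRRRRRRRR
RRRRRRRRR
RWWRRRKKK
RWWRRRRRR
RRRRRRRRR
RRRRRRRRR
RRRRRRRRR
RRRRRRRRR
RRRRRRRRR
After op 2 paint(4,6,K):
RRRRRRRRR
RRRRRRRRR
RWWRRRKKK
RWWRRRRRR
RRRRRRKRR
RRRRRRRRR
RRRRRRRRR
RRRRRRRRR
RRRRRRRRR
After op 3 paint(1,4,K):
RRRRRRRRR
RRRRKRRRR
RWWRRRKKK
RWWRRRRRR
RRRRRRKRR
RRRRRRRRR
RRRRRRRRR
RRRRRRRRR
RRRRRRRRR
After op 4 fill(0,3,W) [72 cells changed]:
WWWWWWWWW
WWWWKWWWW
WWWWWWKKK
WWWWWWWWW
WWWWWWKWW
WWWWWWWWW
WWWWWWWWW
WWWWWWWWW
WWWWWWWWW

Answer: WWWWWWWWW
WWWWKWWWW
WWWWWWKKK
WWWWWWWWW
WWWWWWKWW
WWWWWWWWW
WWWWWWWWW
WWWWWWWWW
WWWWWWWWW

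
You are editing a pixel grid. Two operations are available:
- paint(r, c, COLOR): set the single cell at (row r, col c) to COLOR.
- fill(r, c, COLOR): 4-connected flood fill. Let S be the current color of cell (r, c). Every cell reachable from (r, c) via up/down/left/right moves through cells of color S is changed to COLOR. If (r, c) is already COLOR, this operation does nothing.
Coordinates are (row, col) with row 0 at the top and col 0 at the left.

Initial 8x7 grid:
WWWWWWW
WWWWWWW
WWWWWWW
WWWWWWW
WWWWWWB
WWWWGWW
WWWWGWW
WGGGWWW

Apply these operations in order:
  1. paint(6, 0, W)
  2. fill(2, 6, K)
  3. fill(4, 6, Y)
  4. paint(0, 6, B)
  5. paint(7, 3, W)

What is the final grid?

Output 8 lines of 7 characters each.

Answer: KKKKKKB
KKKKKKK
KKKKKKK
KKKKKKK
KKKKKKY
KKKKGKK
KKKKGKK
KGGWKKK

Derivation:
After op 1 paint(6,0,W):
WWWWWWW
WWWWWWW
WWWWWWW
WWWWWWW
WWWWWWB
WWWWGWW
WWWWGWW
WGGGWWW
After op 2 fill(2,6,K) [50 cells changed]:
KKKKKKK
KKKKKKK
KKKKKKK
KKKKKKK
KKKKKKB
KKKKGKK
KKKKGKK
KGGGKKK
After op 3 fill(4,6,Y) [1 cells changed]:
KKKKKKK
KKKKKKK
KKKKKKK
KKKKKKK
KKKKKKY
KKKKGKK
KKKKGKK
KGGGKKK
After op 4 paint(0,6,B):
KKKKKKB
KKKKKKK
KKKKKKK
KKKKKKK
KKKKKKY
KKKKGKK
KKKKGKK
KGGGKKK
After op 5 paint(7,3,W):
KKKKKKB
KKKKKKK
KKKKKKK
KKKKKKK
KKKKKKY
KKKKGKK
KKKKGKK
KGGWKKK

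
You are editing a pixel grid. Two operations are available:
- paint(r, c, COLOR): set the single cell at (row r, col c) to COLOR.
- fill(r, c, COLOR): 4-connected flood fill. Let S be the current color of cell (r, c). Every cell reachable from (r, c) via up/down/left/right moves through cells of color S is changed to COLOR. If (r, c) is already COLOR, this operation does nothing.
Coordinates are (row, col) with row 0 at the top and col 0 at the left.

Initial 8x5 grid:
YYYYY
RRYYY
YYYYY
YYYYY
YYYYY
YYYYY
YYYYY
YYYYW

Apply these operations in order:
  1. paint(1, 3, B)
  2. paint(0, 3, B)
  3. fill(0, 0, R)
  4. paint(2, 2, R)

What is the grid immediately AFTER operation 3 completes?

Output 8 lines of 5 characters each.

After op 1 paint(1,3,B):
YYYYY
RRYBY
YYYYY
YYYYY
YYYYY
YYYYY
YYYYY
YYYYW
After op 2 paint(0,3,B):
YYYBY
RRYBY
YYYYY
YYYYY
YYYYY
YYYYY
YYYYY
YYYYW
After op 3 fill(0,0,R) [35 cells changed]:
RRRBR
RRRBR
RRRRR
RRRRR
RRRRR
RRRRR
RRRRR
RRRRW

Answer: RRRBR
RRRBR
RRRRR
RRRRR
RRRRR
RRRRR
RRRRR
RRRRW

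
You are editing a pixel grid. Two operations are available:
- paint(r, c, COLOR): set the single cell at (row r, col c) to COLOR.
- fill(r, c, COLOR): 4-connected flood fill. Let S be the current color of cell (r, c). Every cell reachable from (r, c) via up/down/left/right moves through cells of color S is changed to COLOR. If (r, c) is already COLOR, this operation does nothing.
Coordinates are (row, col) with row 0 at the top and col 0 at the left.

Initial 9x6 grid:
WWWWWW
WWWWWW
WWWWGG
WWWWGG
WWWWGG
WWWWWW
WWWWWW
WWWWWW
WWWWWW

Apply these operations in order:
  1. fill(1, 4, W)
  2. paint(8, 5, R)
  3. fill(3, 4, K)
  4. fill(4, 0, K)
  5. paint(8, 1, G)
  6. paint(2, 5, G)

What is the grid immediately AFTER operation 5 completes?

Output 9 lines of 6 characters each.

After op 1 fill(1,4,W) [0 cells changed]:
WWWWWW
WWWWWW
WWWWGG
WWWWGG
WWWWGG
WWWWWW
WWWWWW
WWWWWW
WWWWWW
After op 2 paint(8,5,R):
WWWWWW
WWWWWW
WWWWGG
WWWWGG
WWWWGG
WWWWWW
WWWWWW
WWWWWW
WWWWWR
After op 3 fill(3,4,K) [6 cells changed]:
WWWWWW
WWWWWW
WWWWKK
WWWWKK
WWWWKK
WWWWWW
WWWWWW
WWWWWW
WWWWWR
After op 4 fill(4,0,K) [47 cells changed]:
KKKKKK
KKKKKK
KKKKKK
KKKKKK
KKKKKK
KKKKKK
KKKKKK
KKKKKK
KKKKKR
After op 5 paint(8,1,G):
KKKKKK
KKKKKK
KKKKKK
KKKKKK
KKKKKK
KKKKKK
KKKKKK
KKKKKK
KGKKKR

Answer: KKKKKK
KKKKKK
KKKKKK
KKKKKK
KKKKKK
KKKKKK
KKKKKK
KKKKKK
KGKKKR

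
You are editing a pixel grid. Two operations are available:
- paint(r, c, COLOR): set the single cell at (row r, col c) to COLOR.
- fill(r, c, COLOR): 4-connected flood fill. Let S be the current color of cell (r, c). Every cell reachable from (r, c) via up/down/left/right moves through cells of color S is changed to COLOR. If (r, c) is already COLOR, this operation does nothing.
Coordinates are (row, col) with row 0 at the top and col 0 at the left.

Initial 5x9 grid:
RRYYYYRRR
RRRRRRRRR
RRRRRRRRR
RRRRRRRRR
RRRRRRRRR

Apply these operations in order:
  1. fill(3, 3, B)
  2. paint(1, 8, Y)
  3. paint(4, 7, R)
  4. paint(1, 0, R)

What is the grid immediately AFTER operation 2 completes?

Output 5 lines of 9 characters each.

Answer: BBYYYYBBB
BBBBBBBBY
BBBBBBBBB
BBBBBBBBB
BBBBBBBBB

Derivation:
After op 1 fill(3,3,B) [41 cells changed]:
BBYYYYBBB
BBBBBBBBB
BBBBBBBBB
BBBBBBBBB
BBBBBBBBB
After op 2 paint(1,8,Y):
BBYYYYBBB
BBBBBBBBY
BBBBBBBBB
BBBBBBBBB
BBBBBBBBB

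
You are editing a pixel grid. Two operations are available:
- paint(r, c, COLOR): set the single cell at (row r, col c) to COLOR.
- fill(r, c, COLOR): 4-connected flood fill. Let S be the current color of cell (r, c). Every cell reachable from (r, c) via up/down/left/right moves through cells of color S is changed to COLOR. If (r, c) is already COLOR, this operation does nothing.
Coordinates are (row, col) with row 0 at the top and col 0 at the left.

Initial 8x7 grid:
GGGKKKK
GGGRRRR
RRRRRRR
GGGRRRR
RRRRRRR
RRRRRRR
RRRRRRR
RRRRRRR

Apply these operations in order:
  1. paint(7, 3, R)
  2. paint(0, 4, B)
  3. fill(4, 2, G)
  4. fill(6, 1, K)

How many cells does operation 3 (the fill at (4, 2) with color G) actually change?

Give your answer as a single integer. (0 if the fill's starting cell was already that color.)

After op 1 paint(7,3,R):
GGGKKKK
GGGRRRR
RRRRRRR
GGGRRRR
RRRRRRR
RRRRRRR
RRRRRRR
RRRRRRR
After op 2 paint(0,4,B):
GGGKBKK
GGGRRRR
RRRRRRR
GGGRRRR
RRRRRRR
RRRRRRR
RRRRRRR
RRRRRRR
After op 3 fill(4,2,G) [43 cells changed]:
GGGKBKK
GGGGGGG
GGGGGGG
GGGGGGG
GGGGGGG
GGGGGGG
GGGGGGG
GGGGGGG

Answer: 43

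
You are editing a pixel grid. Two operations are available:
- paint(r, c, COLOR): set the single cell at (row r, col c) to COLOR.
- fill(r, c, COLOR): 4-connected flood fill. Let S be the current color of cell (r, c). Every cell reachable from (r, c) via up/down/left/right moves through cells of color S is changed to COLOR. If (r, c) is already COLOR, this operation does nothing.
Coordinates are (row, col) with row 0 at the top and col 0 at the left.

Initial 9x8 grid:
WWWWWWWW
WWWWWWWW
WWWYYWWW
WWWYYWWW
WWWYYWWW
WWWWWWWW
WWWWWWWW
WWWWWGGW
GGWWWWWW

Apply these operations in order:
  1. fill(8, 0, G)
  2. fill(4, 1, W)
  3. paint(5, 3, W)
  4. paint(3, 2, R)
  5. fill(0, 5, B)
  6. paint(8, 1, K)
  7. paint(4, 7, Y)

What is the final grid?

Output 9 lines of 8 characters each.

Answer: BBBBBBBB
BBBBBBBB
BBBYYBBB
BBRYYBBB
BBBYYBBY
BBBBBBBB
BBBBBBBB
BBBBBGGB
GKBBBBBB

Derivation:
After op 1 fill(8,0,G) [0 cells changed]:
WWWWWWWW
WWWWWWWW
WWWYYWWW
WWWYYWWW
WWWYYWWW
WWWWWWWW
WWWWWWWW
WWWWWGGW
GGWWWWWW
After op 2 fill(4,1,W) [0 cells changed]:
WWWWWWWW
WWWWWWWW
WWWYYWWW
WWWYYWWW
WWWYYWWW
WWWWWWWW
WWWWWWWW
WWWWWGGW
GGWWWWWW
After op 3 paint(5,3,W):
WWWWWWWW
WWWWWWWW
WWWYYWWW
WWWYYWWW
WWWYYWWW
WWWWWWWW
WWWWWWWW
WWWWWGGW
GGWWWWWW
After op 4 paint(3,2,R):
WWWWWWWW
WWWWWWWW
WWWYYWWW
WWRYYWWW
WWWYYWWW
WWWWWWWW
WWWWWWWW
WWWWWGGW
GGWWWWWW
After op 5 fill(0,5,B) [61 cells changed]:
BBBBBBBB
BBBBBBBB
BBBYYBBB
BBRYYBBB
BBBYYBBB
BBBBBBBB
BBBBBBBB
BBBBBGGB
GGBBBBBB
After op 6 paint(8,1,K):
BBBBBBBB
BBBBBBBB
BBBYYBBB
BBRYYBBB
BBBYYBBB
BBBBBBBB
BBBBBBBB
BBBBBGGB
GKBBBBBB
After op 7 paint(4,7,Y):
BBBBBBBB
BBBBBBBB
BBBYYBBB
BBRYYBBB
BBBYYBBY
BBBBBBBB
BBBBBBBB
BBBBBGGB
GKBBBBBB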